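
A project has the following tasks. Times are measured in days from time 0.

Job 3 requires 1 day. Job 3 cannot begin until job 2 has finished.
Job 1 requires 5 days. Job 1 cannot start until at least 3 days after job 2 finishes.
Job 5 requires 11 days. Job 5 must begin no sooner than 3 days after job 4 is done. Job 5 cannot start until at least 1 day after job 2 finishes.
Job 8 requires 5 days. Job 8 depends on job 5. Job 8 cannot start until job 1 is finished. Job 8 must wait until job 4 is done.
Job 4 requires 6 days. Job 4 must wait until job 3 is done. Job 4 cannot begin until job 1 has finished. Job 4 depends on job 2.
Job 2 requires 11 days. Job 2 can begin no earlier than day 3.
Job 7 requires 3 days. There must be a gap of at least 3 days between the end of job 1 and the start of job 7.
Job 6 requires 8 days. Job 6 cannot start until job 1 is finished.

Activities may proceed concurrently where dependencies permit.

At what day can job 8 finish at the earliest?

47

After its own release at day 3, job 2 can start at day 3 and finishes at day 14.
Job 3 cannot begin until job 2 (finishes day 14). It runs from day 14 to 14 + 1 = day 15.
Job 1 cannot begin until job 2 (finishes day 14, plus 3-day gap → day 17). It runs from day 17 to 17 + 5 = day 22.
Job 4 cannot start until job 3 (finishes day 15); job 1 (finishes day 22); job 2 (finishes day 14). The controlling bound is day 22, so job 4 finishes at 22 + 6 = day 28.
Job 5 has to wait for job 4 (finishes day 28, plus 3-day gap → day 31); job 2 (finishes day 14, plus 1-day gap → day 15). The latest of these is day 31, so job 5 runs day 31 to 31 + 11 = day 42.
Job 8 needs all of job 5 (finishes day 42); job 1 (finishes day 22); job 4 (finishes day 28). That puts its earliest start at day 42; it finishes at 42 + 5 = day 47.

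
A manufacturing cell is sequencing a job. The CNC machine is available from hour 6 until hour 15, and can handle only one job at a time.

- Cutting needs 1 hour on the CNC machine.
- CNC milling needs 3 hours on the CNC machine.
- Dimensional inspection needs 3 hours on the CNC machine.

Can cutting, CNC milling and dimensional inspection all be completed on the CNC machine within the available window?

The CNC machine window is 15 − 6 = 9 hours.
Running back to back, the jobs need 1 + 3 + 3 = 7 hours on the CNC machine.
Since 7 ≤ 9, they fit within the window.

Yes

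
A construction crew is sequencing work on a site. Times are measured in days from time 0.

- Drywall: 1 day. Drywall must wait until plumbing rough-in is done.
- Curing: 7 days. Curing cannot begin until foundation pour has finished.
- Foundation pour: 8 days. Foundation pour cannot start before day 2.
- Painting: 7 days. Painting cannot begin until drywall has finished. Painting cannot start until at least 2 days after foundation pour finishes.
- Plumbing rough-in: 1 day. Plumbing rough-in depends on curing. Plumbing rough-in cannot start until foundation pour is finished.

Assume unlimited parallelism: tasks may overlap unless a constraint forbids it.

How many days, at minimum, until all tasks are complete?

Foundation pour waits on its own release at day 2, so it starts at day 2 and finishes at 2 + 8 = day 10.
Curing waits on foundation pour (finishes day 10), so it starts at day 10 and finishes at 10 + 7 = day 17.
Plumbing rough-in needs all of curing (finishes day 17); foundation pour (finishes day 10). That puts its earliest start at day 17; it finishes at 17 + 1 = day 18.
Drywall waits on plumbing rough-in (finishes day 18), so it starts at day 18 and finishes at 18 + 1 = day 19.
For painting: drywall (finishes day 19); foundation pour (finishes day 10, plus 2-day gap → day 12). Taking the maximum gives a start of day 19, and it finishes at 19 + 7 = day 26.
All tasks are finished once the last one completes. Finish times: Foundation pour at 10, Curing at 17, Plumbing rough-in at 18, Drywall at 19, Painting at 26. The latest is day 26.

26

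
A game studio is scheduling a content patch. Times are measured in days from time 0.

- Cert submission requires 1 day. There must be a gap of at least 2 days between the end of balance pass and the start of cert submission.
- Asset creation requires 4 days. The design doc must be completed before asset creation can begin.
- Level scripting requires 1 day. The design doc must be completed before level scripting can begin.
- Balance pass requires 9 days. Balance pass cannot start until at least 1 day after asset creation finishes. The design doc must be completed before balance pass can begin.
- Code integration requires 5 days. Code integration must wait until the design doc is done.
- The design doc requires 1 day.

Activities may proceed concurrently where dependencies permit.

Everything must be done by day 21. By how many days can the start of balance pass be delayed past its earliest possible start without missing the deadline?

3

The design doc can start immediately at day 0; it finishes at day 1.
Asset creation waits on the design doc (finishes day 1), so it starts at day 1 and finishes at 1 + 4 = day 5.
Balance pass has to wait for asset creation (finishes day 5, plus 1-day gap → day 6); the design doc (finishes day 1). The latest of these is day 6, so balance pass runs day 6 to 6 + 9 = day 15.

Working backward from the deadline:
Cert submission has no dependents, so it just needs to finish by day 21. Starting by 21 − 1 = day 20 achieves that.
Balance pass must finish before cert submission (must start by day 20, minus 2-day gap → day 18). With a 9-day duration, balance pass must start by 18 − 9 = day 9.
So balance pass can start as early as day 6 and as late as day 9, giving 9 − 6 = 3 days of slack.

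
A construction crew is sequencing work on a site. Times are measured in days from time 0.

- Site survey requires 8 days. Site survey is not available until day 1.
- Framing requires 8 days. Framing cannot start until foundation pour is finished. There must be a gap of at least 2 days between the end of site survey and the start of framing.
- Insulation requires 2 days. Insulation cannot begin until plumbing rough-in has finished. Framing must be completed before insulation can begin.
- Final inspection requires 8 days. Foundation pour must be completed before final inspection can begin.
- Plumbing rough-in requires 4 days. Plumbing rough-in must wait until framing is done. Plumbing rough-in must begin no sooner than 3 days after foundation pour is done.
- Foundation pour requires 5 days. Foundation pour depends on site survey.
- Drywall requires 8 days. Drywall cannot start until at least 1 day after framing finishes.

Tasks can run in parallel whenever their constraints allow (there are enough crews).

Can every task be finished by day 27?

No

Site survey cannot begin until its own release at day 1. It runs from day 1 to 1 + 8 = day 9.
Foundation pour waits on site survey (finishes day 9), so it starts at day 9 and finishes at 9 + 5 = day 14.
Final inspection cannot begin until foundation pour (finishes day 14). It runs from day 14 to 14 + 8 = day 22.
For framing: foundation pour (finishes day 14); site survey (finishes day 9, plus 2-day gap → day 11). Taking the maximum gives a start of day 14, and it finishes at 14 + 8 = day 22.
After framing (finishes day 22, plus 1-day gap → day 23), drywall can start at day 23 and finishes at day 31.
Plumbing rough-in needs all of framing (finishes day 22); foundation pour (finishes day 14, plus 3-day gap → day 17). That puts its earliest start at day 22; it finishes at 22 + 4 = day 26.
Insulation needs all of plumbing rough-in (finishes day 26); framing (finishes day 22). That puts its earliest start at day 26; it finishes at 26 + 2 = day 28.
The earliest everything can be done is day 31, which is after the deadline of 27, so it is not possible.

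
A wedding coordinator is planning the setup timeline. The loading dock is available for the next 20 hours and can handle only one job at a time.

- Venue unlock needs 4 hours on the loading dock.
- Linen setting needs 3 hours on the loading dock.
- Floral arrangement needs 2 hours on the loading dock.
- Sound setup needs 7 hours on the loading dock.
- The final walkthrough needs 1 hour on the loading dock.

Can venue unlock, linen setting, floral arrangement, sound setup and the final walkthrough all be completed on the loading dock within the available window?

Yes

Running back to back, the jobs need 4 + 3 + 2 + 7 + 1 = 17 hours on the loading dock.
Since 17 ≤ 20, they fit within the window.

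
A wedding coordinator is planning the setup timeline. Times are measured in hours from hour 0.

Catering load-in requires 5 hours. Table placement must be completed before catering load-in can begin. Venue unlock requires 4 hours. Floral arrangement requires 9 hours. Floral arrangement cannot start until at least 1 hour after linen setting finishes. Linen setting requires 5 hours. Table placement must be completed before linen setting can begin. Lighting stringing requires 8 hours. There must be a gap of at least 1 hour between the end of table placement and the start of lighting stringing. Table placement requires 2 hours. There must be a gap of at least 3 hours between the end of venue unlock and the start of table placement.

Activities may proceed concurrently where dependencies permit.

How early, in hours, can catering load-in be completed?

14

Venue unlock can start immediately at hour 0; it finishes at hour 4.
After venue unlock (finishes hour 4, plus 3-hour gap → hour 7), table placement can start at hour 7 and finishes at hour 9.
After table placement (finishes hour 9), catering load-in can start at hour 9 and finishes at hour 14.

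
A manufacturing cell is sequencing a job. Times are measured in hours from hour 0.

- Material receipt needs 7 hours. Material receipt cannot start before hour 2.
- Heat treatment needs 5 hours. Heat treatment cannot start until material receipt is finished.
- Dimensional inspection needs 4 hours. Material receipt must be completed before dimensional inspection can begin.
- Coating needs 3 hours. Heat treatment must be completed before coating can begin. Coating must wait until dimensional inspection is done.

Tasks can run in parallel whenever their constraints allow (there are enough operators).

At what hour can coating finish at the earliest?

After its own release at hour 2, material receipt can start at hour 2 and finishes at hour 9.
Dimensional inspection waits on material receipt (finishes hour 9), so it starts at hour 9 and finishes at 9 + 4 = hour 13.
Heat treatment waits on material receipt (finishes hour 9), so it starts at hour 9 and finishes at 9 + 5 = hour 14.
Coating has to wait for heat treatment (finishes hour 14); dimensional inspection (finishes hour 13). The latest of these is hour 14, so coating runs hour 14 to 14 + 3 = hour 17.

17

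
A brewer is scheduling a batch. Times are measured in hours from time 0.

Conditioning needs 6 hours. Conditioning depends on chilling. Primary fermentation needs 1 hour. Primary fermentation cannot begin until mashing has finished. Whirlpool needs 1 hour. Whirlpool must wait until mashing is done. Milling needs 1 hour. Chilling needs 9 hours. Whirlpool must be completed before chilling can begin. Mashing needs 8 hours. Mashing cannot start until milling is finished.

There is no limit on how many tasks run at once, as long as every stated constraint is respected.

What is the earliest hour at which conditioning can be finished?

25

Nothing blocks milling, so it runs from hour 0 to hour 1.
Mashing waits on milling (finishes hour 1), so it starts at hour 1 and finishes at 1 + 8 = hour 9.
Whirlpool cannot begin until mashing (finishes hour 9). It runs from hour 9 to 9 + 1 = hour 10.
Chilling waits on whirlpool (finishes hour 10), so it starts at hour 10 and finishes at 10 + 9 = hour 19.
Conditioning waits on chilling (finishes hour 19), so it starts at hour 19 and finishes at 19 + 6 = hour 25.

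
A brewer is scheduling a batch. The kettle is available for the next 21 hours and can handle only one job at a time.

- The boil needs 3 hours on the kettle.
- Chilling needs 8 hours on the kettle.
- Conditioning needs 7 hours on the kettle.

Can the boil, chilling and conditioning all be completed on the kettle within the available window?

Yes

Running back to back, the jobs need 3 + 8 + 7 = 18 hours on the kettle.
Since 18 ≤ 21, they fit within the window.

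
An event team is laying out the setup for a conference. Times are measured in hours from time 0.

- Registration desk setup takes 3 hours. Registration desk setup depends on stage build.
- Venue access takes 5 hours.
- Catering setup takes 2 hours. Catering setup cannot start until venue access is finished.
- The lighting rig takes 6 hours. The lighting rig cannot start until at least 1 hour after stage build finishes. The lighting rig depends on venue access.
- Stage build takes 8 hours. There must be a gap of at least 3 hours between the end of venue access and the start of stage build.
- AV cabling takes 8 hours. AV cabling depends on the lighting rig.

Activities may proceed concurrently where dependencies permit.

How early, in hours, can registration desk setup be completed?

Venue access can start immediately at hour 0; it finishes at hour 5.
Stage build waits on venue access (finishes hour 5, plus 3-hour gap → hour 8), so it starts at hour 8 and finishes at 8 + 8 = hour 16.
Registration desk setup cannot begin until stage build (finishes hour 16). It runs from hour 16 to 16 + 3 = hour 19.

19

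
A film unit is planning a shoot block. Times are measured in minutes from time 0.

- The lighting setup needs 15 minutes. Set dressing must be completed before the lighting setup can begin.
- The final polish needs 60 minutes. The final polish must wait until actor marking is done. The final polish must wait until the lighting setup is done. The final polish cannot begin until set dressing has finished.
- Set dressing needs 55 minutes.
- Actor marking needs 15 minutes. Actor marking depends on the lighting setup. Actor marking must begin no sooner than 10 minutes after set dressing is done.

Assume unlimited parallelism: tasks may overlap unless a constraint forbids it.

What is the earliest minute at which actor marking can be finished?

85

Set dressing can start immediately at minute 0; it finishes at minute 55.
The lighting setup cannot begin until set dressing (finishes minute 55). It runs from minute 55 to 55 + 15 = minute 70.
Actor marking has to wait for the lighting setup (finishes minute 70); set dressing (finishes minute 55, plus 10-minute gap → minute 65). The latest of these is minute 70, so actor marking runs minute 70 to 70 + 15 = minute 85.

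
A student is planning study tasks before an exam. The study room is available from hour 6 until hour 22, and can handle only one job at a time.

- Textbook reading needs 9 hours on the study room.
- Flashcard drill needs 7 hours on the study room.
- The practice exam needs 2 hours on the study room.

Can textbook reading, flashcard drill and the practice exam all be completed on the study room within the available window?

No

The study room window is 22 − 6 = 16 hours.
Running back to back, the jobs need 9 + 7 + 2 = 18 hours on the study room.
Since 18 > 16, they cannot all fit.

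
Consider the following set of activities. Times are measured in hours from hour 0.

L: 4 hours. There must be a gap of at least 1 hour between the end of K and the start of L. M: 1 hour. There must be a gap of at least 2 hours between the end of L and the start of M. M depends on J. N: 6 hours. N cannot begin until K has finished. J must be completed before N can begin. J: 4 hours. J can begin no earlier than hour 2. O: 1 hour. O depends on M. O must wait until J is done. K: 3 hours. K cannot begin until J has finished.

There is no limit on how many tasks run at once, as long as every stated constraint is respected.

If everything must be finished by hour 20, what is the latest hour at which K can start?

O has no dependents, so it just needs to finish by hour 20. Starting by 20 − 1 = hour 19 achieves that.
M must finish before O (must start by hour 19). With a 1-hour duration, M must start by 19 − 1 = hour 18.
L has to be done before M (must start by hour 18, minus 2-hour gap → hour 16). That means finishing by hour 16, i.e. starting by 16 − 4 = hour 12.
Nothing follows N; the deadline of hour 20 is its only limit. It must start by 20 − 6 = hour 14.
K feeds L (must start by hour 12, minus 1-hour gap → hour 11); N (must start by hour 14). Taking the minimum, K must finish by hour 11 and start by 11 − 3 = hour 8.

8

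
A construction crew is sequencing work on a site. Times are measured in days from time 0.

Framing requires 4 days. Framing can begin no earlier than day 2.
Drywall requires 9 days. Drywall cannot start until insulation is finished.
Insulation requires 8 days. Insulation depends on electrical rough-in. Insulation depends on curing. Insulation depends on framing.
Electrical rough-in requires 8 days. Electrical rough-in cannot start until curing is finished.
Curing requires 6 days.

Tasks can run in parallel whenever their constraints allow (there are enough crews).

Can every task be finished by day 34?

After its own release at day 2, framing can start at day 2 and finishes at day 6.
Nothing blocks curing, so it runs from day 0 to day 6.
Electrical rough-in waits on curing (finishes day 6), so it starts at day 6 and finishes at 6 + 8 = day 14.
Insulation cannot start until electrical rough-in (finishes day 14); curing (finishes day 6); framing (finishes day 6). The controlling bound is day 14, so insulation finishes at 14 + 8 = day 22.
Drywall cannot begin until insulation (finishes day 22). It runs from day 22 to 22 + 9 = day 31.
Every task is finished by day 31, which is no later than the deadline of 34, so the schedule is feasible.

Yes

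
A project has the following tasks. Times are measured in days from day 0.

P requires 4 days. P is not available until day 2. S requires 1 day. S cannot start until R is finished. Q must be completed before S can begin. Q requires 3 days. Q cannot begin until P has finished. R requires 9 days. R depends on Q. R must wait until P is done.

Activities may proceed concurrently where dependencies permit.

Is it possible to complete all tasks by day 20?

P cannot begin until its own release at day 2. It runs from day 2 to 2 + 4 = day 6.
Q cannot begin until P (finishes day 6). It runs from day 6 to 6 + 3 = day 9.
R has to wait for Q (finishes day 9); P (finishes day 6). The latest of these is day 9, so R runs day 9 to 9 + 9 = day 18.
S needs all of R (finishes day 18); Q (finishes day 9). That puts its earliest start at day 18; it finishes at 18 + 1 = day 19.
Every task is finished by day 19, which is no later than the deadline of 20, so the schedule is feasible.

Yes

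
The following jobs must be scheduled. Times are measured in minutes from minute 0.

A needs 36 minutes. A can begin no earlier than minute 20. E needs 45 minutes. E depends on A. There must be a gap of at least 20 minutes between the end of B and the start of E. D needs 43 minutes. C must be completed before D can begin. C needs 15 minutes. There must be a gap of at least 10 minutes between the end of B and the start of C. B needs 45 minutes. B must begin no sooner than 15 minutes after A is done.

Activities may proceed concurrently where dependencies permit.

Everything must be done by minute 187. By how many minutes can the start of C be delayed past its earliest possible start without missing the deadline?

3

After its own release at minute 20, A can start at minute 20 and finishes at minute 56.
B waits on A (finishes minute 56, plus 15-minute gap → minute 71), so it starts at minute 71 and finishes at 71 + 45 = minute 116.
C waits on B (finishes minute 116, plus 10-minute gap → minute 126), so it starts at minute 126 and finishes at 126 + 15 = minute 141.

Working backward from the deadline:
D must finish by minute 187; it takes 43 minutes, so it must start by 187 − 43 = minute 144.
Since D (must start by minute 144) depends on it, C must finish by minute 144. Backing off its 15-minute duration gives a latest start of minute 129.
So C can start as early as minute 126 and as late as minute 129, giving 129 − 126 = 3 minutes of slack.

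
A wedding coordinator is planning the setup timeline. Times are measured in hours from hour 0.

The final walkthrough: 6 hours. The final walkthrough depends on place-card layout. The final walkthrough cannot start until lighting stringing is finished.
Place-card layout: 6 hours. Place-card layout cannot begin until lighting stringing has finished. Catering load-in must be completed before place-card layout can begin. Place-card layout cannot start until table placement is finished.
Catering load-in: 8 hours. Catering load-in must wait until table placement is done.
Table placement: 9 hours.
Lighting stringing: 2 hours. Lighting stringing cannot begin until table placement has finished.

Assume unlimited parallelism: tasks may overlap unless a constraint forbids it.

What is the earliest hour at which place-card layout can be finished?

23

Table placement has no prerequisites, so it starts at hour 0 and finishes at hour 9.
Catering load-in waits on table placement (finishes hour 9), so it starts at hour 9 and finishes at 9 + 8 = hour 17.
After table placement (finishes hour 9), lighting stringing can start at hour 9 and finishes at hour 11.
Place-card layout cannot start until lighting stringing (finishes hour 11); catering load-in (finishes hour 17); table placement (finishes hour 9). The controlling bound is hour 17, so place-card layout finishes at 17 + 6 = hour 23.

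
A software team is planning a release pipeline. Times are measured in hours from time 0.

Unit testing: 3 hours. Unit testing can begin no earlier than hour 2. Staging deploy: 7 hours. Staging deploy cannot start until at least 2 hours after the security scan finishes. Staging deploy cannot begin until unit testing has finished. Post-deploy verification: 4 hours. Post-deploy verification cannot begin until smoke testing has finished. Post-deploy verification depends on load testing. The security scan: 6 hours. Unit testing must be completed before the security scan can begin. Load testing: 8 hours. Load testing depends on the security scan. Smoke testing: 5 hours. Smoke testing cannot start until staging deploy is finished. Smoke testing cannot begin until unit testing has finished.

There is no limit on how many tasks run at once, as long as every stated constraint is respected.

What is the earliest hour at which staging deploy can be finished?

20

Unit testing waits on its own release at hour 2, so it starts at hour 2 and finishes at 2 + 3 = hour 5.
The security scan waits on unit testing (finishes hour 5), so it starts at hour 5 and finishes at 5 + 6 = hour 11.
Staging deploy cannot start until the security scan (finishes hour 11, plus 2-hour gap → hour 13); unit testing (finishes hour 5). The controlling bound is hour 13, so staging deploy finishes at 13 + 7 = hour 20.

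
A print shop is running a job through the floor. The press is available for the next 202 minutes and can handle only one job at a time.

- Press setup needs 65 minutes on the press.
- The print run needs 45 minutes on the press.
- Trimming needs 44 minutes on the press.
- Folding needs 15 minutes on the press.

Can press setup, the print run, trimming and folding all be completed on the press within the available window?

Running back to back, the jobs need 65 + 45 + 44 + 15 = 169 minutes on the press.
Since 169 ≤ 202, they fit within the window.

Yes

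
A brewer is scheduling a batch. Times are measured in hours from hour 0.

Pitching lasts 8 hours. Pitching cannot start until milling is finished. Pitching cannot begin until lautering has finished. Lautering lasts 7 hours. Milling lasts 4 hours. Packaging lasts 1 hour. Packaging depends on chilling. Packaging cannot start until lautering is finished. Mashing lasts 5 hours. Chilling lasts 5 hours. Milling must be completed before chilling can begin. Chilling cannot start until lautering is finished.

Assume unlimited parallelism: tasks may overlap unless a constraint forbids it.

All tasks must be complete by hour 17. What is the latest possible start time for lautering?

Nothing follows packaging; the deadline of hour 17 is its only limit. It must start by 17 − 1 = hour 16.
Chilling feeds into packaging (must start by hour 16); so chilling must finish by hour 16 and therefore start by hour 11.
Pitching has no dependents, so it just needs to finish by hour 17. Starting by 17 − 8 = hour 9 achieves that.
Lautering must finish in time for chilling (must start by hour 11); pitching (must start by hour 9); packaging (must start by hour 16). The tightest is hour 9, so lautering must start by 9 − 7 = hour 2.

2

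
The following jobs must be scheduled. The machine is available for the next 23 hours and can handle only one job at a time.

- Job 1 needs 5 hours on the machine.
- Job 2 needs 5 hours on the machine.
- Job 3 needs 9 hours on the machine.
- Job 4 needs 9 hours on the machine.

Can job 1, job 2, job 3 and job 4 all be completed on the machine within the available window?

Running back to back, the jobs need 5 + 5 + 9 + 9 = 28 hours on the machine.
Since 28 > 23, they cannot all fit.

No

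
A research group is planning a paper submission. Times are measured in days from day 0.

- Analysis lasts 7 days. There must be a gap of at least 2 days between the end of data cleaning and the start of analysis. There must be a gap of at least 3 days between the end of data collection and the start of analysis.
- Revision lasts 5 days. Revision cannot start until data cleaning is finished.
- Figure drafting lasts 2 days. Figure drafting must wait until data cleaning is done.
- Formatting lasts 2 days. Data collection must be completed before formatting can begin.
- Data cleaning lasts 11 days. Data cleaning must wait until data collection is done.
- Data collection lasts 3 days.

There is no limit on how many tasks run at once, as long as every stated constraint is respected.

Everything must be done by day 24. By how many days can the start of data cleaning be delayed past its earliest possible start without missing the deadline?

Data collection has no prerequisites, so it starts at day 0 and finishes at day 3.
After data collection (finishes day 3), data cleaning can start at day 3 and finishes at day 14.

Working backward from the deadline:
To finish by day 24, analysis (duration 7) must start no later than day 17.
Figure drafting has no dependents, so it just needs to finish by day 24. Starting by 24 − 2 = day 22 achieves that.
Revision must finish by day 24; it takes 5 days, so it must start by 24 − 5 = day 19.
Data cleaning feeds analysis (must start by day 17, minus 2-day gap → day 15); figure drafting (must start by day 22); revision (must start by day 19). Taking the minimum, data cleaning must finish by day 15 and start by 15 − 11 = day 4.
So data cleaning can start as early as day 3 and as late as day 4, giving 4 − 3 = 1 day of slack.

1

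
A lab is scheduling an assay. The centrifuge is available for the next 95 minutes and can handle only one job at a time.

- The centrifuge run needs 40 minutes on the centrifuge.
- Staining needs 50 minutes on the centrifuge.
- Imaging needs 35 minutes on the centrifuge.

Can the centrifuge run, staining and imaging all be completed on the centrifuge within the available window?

No

Running back to back, the jobs need 40 + 50 + 35 = 125 minutes on the centrifuge.
Since 125 > 95, they cannot all fit.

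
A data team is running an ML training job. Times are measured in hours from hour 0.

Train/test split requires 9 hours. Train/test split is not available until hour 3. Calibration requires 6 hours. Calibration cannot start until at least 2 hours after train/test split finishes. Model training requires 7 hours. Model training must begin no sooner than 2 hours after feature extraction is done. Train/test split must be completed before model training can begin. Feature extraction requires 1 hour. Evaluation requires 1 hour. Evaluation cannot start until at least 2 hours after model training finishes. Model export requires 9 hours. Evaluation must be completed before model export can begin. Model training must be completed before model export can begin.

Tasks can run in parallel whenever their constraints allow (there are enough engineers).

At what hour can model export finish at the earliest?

31

After its own release at hour 3, train/test split can start at hour 3 and finishes at hour 12.
Nothing blocks feature extraction, so it runs from hour 0 to hour 1.
Model training has to wait for feature extraction (finishes hour 1, plus 2-hour gap → hour 3); train/test split (finishes hour 12). The latest of these is hour 12, so model training runs hour 12 to 12 + 7 = hour 19.
Evaluation cannot begin until model training (finishes hour 19, plus 2-hour gap → hour 21). It runs from hour 21 to 21 + 1 = hour 22.
For model export: evaluation (finishes hour 22); model training (finishes hour 19). Taking the maximum gives a start of hour 22, and it finishes at 22 + 9 = hour 31.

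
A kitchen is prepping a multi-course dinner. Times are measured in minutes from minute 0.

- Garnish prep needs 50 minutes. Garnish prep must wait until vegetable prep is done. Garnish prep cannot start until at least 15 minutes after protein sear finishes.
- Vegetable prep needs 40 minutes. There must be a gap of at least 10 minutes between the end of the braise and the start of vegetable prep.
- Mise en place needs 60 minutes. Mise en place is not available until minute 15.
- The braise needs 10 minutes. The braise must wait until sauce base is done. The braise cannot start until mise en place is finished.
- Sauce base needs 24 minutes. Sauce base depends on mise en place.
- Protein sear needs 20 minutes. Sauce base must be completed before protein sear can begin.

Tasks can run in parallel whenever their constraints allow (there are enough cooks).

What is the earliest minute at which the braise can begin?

Mise en place cannot begin until its own release at minute 15. It runs from minute 15 to 15 + 60 = minute 75.
Sauce base cannot begin until mise en place (finishes minute 75). It runs from minute 75 to 75 + 24 = minute 99.
The braise waits on sauce base (finishes minute 99); mise en place (finishes minute 75). The latest of these is minute 99, which is the earliest the braise can start.

99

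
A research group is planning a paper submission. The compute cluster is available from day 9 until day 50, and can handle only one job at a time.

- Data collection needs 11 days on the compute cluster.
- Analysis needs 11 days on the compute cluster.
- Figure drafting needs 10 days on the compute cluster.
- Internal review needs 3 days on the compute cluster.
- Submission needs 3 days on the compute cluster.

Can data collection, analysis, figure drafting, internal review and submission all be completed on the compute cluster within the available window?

The compute cluster window is 50 − 9 = 41 days.
Running back to back, the jobs need 11 + 11 + 10 + 3 + 3 = 38 days on the compute cluster.
Since 38 ≤ 41, they fit within the window.

Yes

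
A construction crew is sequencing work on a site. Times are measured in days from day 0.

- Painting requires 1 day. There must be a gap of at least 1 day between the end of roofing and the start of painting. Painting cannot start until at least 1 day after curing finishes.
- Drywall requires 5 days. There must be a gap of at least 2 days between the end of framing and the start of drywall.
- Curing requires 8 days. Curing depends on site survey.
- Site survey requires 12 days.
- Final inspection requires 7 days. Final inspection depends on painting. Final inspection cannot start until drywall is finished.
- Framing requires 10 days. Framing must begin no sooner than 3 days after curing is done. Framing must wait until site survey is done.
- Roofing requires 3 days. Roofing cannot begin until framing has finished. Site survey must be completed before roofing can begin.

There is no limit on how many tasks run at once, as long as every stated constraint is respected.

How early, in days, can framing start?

23

Site survey can start immediately at day 0; it finishes at day 12.
Curing cannot begin until site survey (finishes day 12). It runs from day 12 to 12 + 8 = day 20.
Framing waits on curing (finishes day 20, plus 3-day gap → day 23); site survey (finishes day 12). The latest of these is day 23, which is the earliest framing can start.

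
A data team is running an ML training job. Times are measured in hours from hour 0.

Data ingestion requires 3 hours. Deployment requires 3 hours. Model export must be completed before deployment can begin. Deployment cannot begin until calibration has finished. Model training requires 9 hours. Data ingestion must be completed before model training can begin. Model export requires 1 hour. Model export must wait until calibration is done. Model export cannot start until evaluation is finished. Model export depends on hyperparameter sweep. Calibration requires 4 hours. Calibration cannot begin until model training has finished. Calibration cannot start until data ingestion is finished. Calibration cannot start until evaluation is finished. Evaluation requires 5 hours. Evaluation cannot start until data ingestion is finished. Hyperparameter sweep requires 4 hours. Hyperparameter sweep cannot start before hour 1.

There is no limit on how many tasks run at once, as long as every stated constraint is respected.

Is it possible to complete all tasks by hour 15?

No

Hyperparameter sweep cannot begin until its own release at hour 1. It runs from hour 1 to 1 + 4 = hour 5.
Nothing blocks data ingestion, so it runs from hour 0 to hour 3.
Evaluation cannot begin until data ingestion (finishes hour 3). It runs from hour 3 to 3 + 5 = hour 8.
Model training waits on data ingestion (finishes hour 3), so it starts at hour 3 and finishes at 3 + 9 = hour 12.
Calibration cannot start until model training (finishes hour 12); data ingestion (finishes hour 3); evaluation (finishes hour 8). The controlling bound is hour 12, so calibration finishes at 12 + 4 = hour 16.
Model export needs all of calibration (finishes hour 16); evaluation (finishes hour 8); hyperparameter sweep (finishes hour 5). That puts its earliest start at hour 16; it finishes at 16 + 1 = hour 17.
Deployment cannot start until model export (finishes hour 17); calibration (finishes hour 16). The controlling bound is hour 17, so deployment finishes at 17 + 3 = hour 20.
The earliest everything can be done is hour 20, which is after the deadline of 15, so it is not possible.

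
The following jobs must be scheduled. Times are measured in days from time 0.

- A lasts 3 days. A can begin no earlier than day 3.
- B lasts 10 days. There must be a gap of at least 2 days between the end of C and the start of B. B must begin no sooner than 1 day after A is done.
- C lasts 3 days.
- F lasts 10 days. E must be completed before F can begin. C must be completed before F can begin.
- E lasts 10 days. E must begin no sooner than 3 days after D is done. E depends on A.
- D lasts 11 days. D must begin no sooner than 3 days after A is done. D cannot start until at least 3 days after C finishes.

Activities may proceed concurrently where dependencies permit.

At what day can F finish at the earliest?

43

C has no prerequisites, so it starts at day 0 and finishes at day 3.
A cannot begin until its own release at day 3. It runs from day 3 to 3 + 3 = day 6.
D cannot start until A (finishes day 6, plus 3-day gap → day 9); C (finishes day 3, plus 3-day gap → day 6). The controlling bound is day 9, so D finishes at 9 + 11 = day 20.
For E: D (finishes day 20, plus 3-day gap → day 23); A (finishes day 6). Taking the maximum gives a start of day 23, and it finishes at 23 + 10 = day 33.
F cannot start until E (finishes day 33); C (finishes day 3). The controlling bound is day 33, so F finishes at 33 + 10 = day 43.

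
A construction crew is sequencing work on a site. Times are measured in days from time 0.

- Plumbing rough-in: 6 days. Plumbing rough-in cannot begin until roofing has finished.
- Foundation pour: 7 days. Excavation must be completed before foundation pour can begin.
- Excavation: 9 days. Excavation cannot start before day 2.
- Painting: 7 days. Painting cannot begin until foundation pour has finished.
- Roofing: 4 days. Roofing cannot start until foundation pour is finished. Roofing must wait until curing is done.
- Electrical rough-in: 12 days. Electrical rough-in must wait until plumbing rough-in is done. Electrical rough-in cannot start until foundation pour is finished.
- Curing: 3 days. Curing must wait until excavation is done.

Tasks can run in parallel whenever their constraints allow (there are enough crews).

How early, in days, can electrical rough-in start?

After its own release at day 2, excavation can start at day 2 and finishes at day 11.
Curing waits on excavation (finishes day 11), so it starts at day 11 and finishes at 11 + 3 = day 14.
Foundation pour waits on excavation (finishes day 11), so it starts at day 11 and finishes at 11 + 7 = day 18.
For roofing: foundation pour (finishes day 18); curing (finishes day 14). Taking the maximum gives a start of day 18, and it finishes at 18 + 4 = day 22.
Plumbing rough-in waits on roofing (finishes day 22), so it starts at day 22 and finishes at 22 + 6 = day 28.
Electrical rough-in waits on plumbing rough-in (finishes day 28); foundation pour (finishes day 18). The latest of these is day 28, which is the earliest electrical rough-in can start.

28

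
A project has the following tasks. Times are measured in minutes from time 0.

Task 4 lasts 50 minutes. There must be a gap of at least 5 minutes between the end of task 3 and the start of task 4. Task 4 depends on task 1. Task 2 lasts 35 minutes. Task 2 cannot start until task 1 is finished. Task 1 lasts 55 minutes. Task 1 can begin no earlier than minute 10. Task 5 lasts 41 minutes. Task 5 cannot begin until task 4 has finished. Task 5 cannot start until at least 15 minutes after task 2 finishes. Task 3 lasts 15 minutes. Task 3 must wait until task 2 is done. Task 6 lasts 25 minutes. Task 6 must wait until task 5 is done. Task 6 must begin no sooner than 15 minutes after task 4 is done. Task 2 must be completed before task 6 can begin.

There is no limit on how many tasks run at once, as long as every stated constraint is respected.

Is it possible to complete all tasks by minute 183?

Task 1 cannot begin until its own release at minute 10. It runs from minute 10 to 10 + 55 = minute 65.
Task 2 waits on task 1 (finishes minute 65), so it starts at minute 65 and finishes at 65 + 35 = minute 100.
Task 3 cannot begin until task 2 (finishes minute 100). It runs from minute 100 to 100 + 15 = minute 115.
Task 4 cannot start until task 3 (finishes minute 115, plus 5-minute gap → minute 120); task 1 (finishes minute 65). The controlling bound is minute 120, so task 4 finishes at 120 + 50 = minute 170.
Task 5 cannot start until task 4 (finishes minute 170); task 2 (finishes minute 100, plus 15-minute gap → minute 115). The controlling bound is minute 170, so task 5 finishes at 170 + 41 = minute 211.
Task 6 needs all of task 5 (finishes minute 211); task 4 (finishes minute 170, plus 15-minute gap → minute 185); task 2 (finishes minute 100). That puts its earliest start at minute 211; it finishes at 211 + 25 = minute 236.
The earliest everything can be done is minute 236, which is after the deadline of 183, so it is not possible.

No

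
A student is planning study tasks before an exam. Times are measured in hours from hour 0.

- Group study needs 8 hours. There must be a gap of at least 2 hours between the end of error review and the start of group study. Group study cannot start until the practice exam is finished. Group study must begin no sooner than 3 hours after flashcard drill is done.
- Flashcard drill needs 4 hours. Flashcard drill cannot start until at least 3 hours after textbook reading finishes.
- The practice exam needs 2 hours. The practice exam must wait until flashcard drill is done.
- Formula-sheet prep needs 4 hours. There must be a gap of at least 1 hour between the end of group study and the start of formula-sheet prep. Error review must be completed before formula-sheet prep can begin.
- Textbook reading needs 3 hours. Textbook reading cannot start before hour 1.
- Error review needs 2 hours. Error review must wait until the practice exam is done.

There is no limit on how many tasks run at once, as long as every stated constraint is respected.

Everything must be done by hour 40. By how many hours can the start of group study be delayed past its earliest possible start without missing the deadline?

Textbook reading cannot begin until its own release at hour 1. It runs from hour 1 to 1 + 3 = hour 4.
Flashcard drill cannot begin until textbook reading (finishes hour 4, plus 3-hour gap → hour 7). It runs from hour 7 to 7 + 4 = hour 11.
After flashcard drill (finishes hour 11), the practice exam can start at hour 11 and finishes at hour 13.
Error review cannot begin until the practice exam (finishes hour 13). It runs from hour 13 to 13 + 2 = hour 15.
Group study cannot start until error review (finishes hour 15, plus 2-hour gap → hour 17); the practice exam (finishes hour 13); flashcard drill (finishes hour 11, plus 3-hour gap → hour 14). The controlling bound is hour 17, so group study finishes at 17 + 8 = hour 25.

Working backward from the deadline:
Nothing follows formula-sheet prep; the deadline of hour 40 is its only limit. It must start by 40 − 4 = hour 36.
Group study feeds into formula-sheet prep (must start by hour 36, minus 1-hour gap → hour 35); so group study must finish by hour 35 and therefore start by hour 27.
So group study can start as early as hour 17 and as late as hour 27, giving 27 − 17 = 10 hours of slack.

10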